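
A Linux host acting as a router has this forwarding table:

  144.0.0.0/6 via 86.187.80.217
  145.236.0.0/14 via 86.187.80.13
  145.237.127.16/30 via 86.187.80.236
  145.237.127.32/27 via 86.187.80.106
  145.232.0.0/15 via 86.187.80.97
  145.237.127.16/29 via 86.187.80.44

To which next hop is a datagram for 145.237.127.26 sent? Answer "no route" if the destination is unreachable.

Routes whose prefix contains 145.237.127.26:
  144.0.0.0/6 (144.0.0.0 - 147.255.255.255) -> 86.187.80.217
  145.236.0.0/14 (145.236.0.0 - 145.239.255.255) -> 86.187.80.13
More-specific entries that do NOT match:
  145.237.127.16/30 (145.237.127.16 - 145.237.127.19) does not contain 145.237.127.26
  145.237.127.16/29 (145.237.127.16 - 145.237.127.23) does not contain 145.237.127.26
  145.237.127.32/27 (145.237.127.32 - 145.237.127.63) does not contain 145.237.127.26
  145.232.0.0/15 (145.232.0.0 - 145.233.255.255) does not contain 145.237.127.26
Longest matching prefix is /14 -> next hop 86.187.80.13.

86.187.80.13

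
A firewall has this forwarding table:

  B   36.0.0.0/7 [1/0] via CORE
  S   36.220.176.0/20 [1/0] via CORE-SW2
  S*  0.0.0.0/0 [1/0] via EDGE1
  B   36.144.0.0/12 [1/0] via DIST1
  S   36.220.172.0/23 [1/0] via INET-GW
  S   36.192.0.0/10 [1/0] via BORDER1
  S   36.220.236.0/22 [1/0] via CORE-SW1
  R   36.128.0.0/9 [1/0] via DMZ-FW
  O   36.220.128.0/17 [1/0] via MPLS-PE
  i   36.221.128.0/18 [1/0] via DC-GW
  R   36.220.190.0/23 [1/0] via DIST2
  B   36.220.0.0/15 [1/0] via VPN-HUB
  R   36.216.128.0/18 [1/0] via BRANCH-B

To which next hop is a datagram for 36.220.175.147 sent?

MPLS-PE

Routes whose prefix contains 36.220.175.147:
  0.0.0.0/0 (default, matches everything) -> EDGE1
  36.0.0.0/7 (36.0.0.0 - 37.255.255.255) -> CORE
  36.128.0.0/9 (36.128.0.0 - 36.255.255.255) -> DMZ-FW
  36.192.0.0/10 (36.192.0.0 - 36.255.255.255) -> BORDER1
  36.220.0.0/15 (36.220.0.0 - 36.221.255.255) -> VPN-HUB
  36.220.128.0/17 (36.220.128.0 - 36.220.255.255) -> MPLS-PE
More-specific entries that do NOT match:
  36.220.172.0/23 (36.220.172.0 - 36.220.173.255) does not contain 36.220.175.147
  36.220.190.0/23 (36.220.190.0 - 36.220.191.255) does not contain 36.220.175.147
  36.220.236.0/22 (36.220.236.0 - 36.220.239.255) does not contain 36.220.175.147
  36.220.176.0/20 (36.220.176.0 - 36.220.191.255) does not contain 36.220.175.147
  36.221.128.0/18 (36.221.128.0 - 36.221.191.255) does not contain 36.220.175.147
  36.216.128.0/18 (36.216.128.0 - 36.216.191.255) does not contain 36.220.175.147
Longest matching prefix is /17 -> next hop MPLS-PE.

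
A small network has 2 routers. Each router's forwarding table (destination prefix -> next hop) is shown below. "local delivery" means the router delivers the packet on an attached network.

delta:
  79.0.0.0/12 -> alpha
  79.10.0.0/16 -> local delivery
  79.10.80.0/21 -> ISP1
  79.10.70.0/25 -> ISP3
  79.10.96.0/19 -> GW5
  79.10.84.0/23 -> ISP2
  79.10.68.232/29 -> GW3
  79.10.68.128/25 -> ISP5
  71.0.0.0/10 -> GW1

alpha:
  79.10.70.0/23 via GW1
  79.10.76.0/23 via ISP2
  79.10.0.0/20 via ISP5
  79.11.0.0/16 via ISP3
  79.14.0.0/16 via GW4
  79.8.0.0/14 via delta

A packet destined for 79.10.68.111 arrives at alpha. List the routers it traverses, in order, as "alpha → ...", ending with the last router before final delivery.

alpha → delta

At alpha: longest match for 79.10.68.111 is 79.8.0.0/14 -> delta
At delta: longest match for 79.10.68.111 is 79.10.0.0/16 -> local delivery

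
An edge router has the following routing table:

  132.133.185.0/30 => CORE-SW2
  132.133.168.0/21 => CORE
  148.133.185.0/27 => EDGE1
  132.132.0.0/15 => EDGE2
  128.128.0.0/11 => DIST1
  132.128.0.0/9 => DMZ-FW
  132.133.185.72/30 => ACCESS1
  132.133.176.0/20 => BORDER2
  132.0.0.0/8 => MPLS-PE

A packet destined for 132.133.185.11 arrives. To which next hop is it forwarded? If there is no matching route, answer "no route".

Routes whose prefix contains 132.133.185.11:
  132.0.0.0/8 (132.0.0.0 - 132.255.255.255) -> MPLS-PE
  132.128.0.0/9 (132.128.0.0 - 132.255.255.255) -> DMZ-FW
  132.132.0.0/15 (132.132.0.0 - 132.133.255.255) -> EDGE2
  132.133.176.0/20 (132.133.176.0 - 132.133.191.255) -> BORDER2
More-specific entries that do NOT match:
  132.133.185.0/30 (132.133.185.0 - 132.133.185.3) does not contain 132.133.185.11
  132.133.185.72/30 (132.133.185.72 - 132.133.185.75) does not contain 132.133.185.11
  148.133.185.0/27 (148.133.185.0 - 148.133.185.31) does not contain 132.133.185.11
  132.133.168.0/21 (132.133.168.0 - 132.133.175.255) does not contain 132.133.185.11
Longest matching prefix is /20 -> next hop BORDER2.

BORDER2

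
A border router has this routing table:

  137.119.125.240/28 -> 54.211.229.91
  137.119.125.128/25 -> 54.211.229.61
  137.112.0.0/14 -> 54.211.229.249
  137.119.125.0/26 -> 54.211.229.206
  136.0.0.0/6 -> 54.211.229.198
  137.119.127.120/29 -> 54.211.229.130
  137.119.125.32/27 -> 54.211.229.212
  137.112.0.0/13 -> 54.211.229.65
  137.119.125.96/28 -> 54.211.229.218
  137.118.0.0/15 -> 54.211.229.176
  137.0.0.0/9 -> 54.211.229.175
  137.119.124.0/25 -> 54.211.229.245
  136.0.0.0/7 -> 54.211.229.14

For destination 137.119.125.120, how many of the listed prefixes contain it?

5

Prefixes containing 137.119.125.120:
  136.0.0.0/6 (136.0.0.0 - 139.255.255.255)
  136.0.0.0/7 (136.0.0.0 - 137.255.255.255)
  137.0.0.0/9 (137.0.0.0 - 137.127.255.255)
  137.112.0.0/13 (137.112.0.0 - 137.119.255.255)
  137.118.0.0/15 (137.118.0.0 - 137.119.255.255)
Total matching entries: 5.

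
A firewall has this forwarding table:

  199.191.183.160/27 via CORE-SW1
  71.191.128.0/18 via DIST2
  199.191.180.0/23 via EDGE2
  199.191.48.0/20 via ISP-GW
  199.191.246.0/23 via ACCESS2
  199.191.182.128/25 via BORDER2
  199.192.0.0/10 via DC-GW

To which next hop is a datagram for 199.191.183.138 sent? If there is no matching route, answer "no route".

No entry's prefix contains 199.191.183.138; there is no default route.

no route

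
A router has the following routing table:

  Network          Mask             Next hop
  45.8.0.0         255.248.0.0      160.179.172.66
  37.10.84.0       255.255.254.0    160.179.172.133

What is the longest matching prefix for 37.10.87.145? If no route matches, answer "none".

none

37.10.87.145 is outside every listed prefix and there is no default route.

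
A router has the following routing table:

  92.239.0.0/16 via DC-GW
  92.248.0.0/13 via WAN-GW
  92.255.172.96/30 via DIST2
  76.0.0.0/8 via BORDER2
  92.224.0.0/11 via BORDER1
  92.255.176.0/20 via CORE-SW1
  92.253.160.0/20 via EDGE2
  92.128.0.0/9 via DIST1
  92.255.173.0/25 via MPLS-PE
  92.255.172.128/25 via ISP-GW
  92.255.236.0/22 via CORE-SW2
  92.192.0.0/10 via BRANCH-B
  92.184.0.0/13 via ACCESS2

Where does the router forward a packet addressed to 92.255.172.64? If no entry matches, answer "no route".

Routes whose prefix contains 92.255.172.64:
  92.128.0.0/9 (92.128.0.0 - 92.255.255.255) -> DIST1
  92.192.0.0/10 (92.192.0.0 - 92.255.255.255) -> BRANCH-B
  92.224.0.0/11 (92.224.0.0 - 92.255.255.255) -> BORDER1
  92.248.0.0/13 (92.248.0.0 - 92.255.255.255) -> WAN-GW
More-specific entries that do NOT match:
  92.255.172.96/30 (92.255.172.96 - 92.255.172.99) does not contain 92.255.172.64
  92.255.173.0/25 (92.255.173.0 - 92.255.173.127) does not contain 92.255.172.64
  92.255.172.128/25 (92.255.172.128 - 92.255.172.255) does not contain 92.255.172.64
  92.255.236.0/22 (92.255.236.0 - 92.255.239.255) does not contain 92.255.172.64
  92.255.176.0/20 (92.255.176.0 - 92.255.191.255) does not contain 92.255.172.64
  92.253.160.0/20 (92.253.160.0 - 92.253.175.255) does not contain 92.255.172.64
  92.239.0.0/16 (92.239.0.0 - 92.239.255.255) does not contain 92.255.172.64
Longest matching prefix is /13 -> next hop WAN-GW.

WAN-GW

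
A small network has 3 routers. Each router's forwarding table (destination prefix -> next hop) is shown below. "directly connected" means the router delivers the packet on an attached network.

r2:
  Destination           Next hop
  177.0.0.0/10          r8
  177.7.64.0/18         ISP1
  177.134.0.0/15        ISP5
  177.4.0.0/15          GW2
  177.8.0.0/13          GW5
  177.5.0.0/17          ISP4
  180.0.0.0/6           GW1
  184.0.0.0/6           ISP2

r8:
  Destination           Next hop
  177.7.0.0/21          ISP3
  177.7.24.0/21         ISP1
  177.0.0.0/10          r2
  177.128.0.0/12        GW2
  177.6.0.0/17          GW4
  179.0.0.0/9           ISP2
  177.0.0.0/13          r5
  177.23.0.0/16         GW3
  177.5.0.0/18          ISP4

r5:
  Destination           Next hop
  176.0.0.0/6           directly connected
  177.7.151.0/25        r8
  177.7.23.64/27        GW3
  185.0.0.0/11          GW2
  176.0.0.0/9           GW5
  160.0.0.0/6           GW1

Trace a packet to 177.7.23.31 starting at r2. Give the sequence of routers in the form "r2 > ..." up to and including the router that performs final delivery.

At r2: longest match for 177.7.23.31 is 177.0.0.0/10 -> r8
At r8: longest match for 177.7.23.31 is 177.0.0.0/13 -> r5
At r5: longest match for 177.7.23.31 is 176.0.0.0/6 -> directly connected

r2 > r8 > r5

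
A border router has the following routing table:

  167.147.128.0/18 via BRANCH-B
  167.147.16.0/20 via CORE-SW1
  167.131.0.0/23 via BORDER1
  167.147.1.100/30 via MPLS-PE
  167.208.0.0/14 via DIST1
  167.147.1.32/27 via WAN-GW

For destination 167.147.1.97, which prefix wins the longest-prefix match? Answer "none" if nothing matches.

none

167.147.1.97 is outside every listed prefix and there is no default route.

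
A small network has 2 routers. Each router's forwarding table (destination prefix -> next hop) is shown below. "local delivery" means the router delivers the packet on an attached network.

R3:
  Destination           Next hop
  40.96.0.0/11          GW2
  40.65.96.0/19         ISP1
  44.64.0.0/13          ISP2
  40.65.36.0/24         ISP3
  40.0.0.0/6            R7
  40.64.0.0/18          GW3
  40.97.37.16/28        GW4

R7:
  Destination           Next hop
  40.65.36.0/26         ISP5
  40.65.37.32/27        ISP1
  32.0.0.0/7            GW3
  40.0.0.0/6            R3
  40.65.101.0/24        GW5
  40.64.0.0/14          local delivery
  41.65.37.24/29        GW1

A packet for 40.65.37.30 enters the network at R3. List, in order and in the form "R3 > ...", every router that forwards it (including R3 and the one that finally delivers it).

At R3: longest match for 40.65.37.30 is 40.0.0.0/6 -> R7
At R7: longest match for 40.65.37.30 is 40.64.0.0/14 -> local delivery

R3 > R7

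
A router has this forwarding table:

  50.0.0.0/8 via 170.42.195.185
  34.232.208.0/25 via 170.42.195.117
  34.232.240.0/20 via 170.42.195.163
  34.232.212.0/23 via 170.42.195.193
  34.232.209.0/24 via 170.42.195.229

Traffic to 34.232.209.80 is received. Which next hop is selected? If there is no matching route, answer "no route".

Routes whose prefix contains 34.232.209.80:
  34.232.209.0/24 (34.232.209.0 - 34.232.209.255) -> 170.42.195.229
More-specific entries that do NOT match:
  34.232.208.0/25 (34.232.208.0 - 34.232.208.127) does not contain 34.232.209.80
Longest matching prefix is /24 -> next hop 170.42.195.229.

170.42.195.229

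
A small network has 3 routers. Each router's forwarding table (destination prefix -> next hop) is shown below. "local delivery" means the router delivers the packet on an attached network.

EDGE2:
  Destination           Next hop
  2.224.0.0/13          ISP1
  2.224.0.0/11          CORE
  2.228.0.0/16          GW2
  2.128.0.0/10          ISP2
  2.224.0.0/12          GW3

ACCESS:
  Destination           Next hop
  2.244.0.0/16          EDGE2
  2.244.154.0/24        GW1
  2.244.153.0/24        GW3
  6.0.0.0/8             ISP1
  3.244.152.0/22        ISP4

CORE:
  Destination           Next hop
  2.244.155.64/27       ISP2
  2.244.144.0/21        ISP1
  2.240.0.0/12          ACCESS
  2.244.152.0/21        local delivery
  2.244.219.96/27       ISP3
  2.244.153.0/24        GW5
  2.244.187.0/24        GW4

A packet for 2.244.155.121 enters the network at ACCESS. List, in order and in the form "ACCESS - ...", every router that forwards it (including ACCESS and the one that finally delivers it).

ACCESS - EDGE2 - CORE

At ACCESS: longest match for 2.244.155.121 is 2.244.0.0/16 -> EDGE2
At EDGE2: longest match for 2.244.155.121 is 2.224.0.0/11 -> CORE
At CORE: longest match for 2.244.155.121 is 2.244.152.0/21 -> local delivery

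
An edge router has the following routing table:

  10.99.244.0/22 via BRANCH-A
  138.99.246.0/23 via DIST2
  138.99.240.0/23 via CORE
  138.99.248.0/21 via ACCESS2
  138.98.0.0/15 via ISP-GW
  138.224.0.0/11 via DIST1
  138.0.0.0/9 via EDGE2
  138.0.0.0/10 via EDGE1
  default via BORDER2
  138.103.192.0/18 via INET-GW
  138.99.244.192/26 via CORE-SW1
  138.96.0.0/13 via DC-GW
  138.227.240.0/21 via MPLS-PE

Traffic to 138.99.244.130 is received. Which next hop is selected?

Routes whose prefix contains 138.99.244.130:
  0.0.0.0/0 (default, matches everything) -> BORDER2
  138.0.0.0/9 (138.0.0.0 - 138.127.255.255) -> EDGE2
  138.96.0.0/13 (138.96.0.0 - 138.103.255.255) -> DC-GW
  138.98.0.0/15 (138.98.0.0 - 138.99.255.255) -> ISP-GW
More-specific entries that do NOT match:
  138.99.244.192/26 (138.99.244.192 - 138.99.244.255) does not contain 138.99.244.130
  138.99.246.0/23 (138.99.246.0 - 138.99.247.255) does not contain 138.99.244.130
  138.99.240.0/23 (138.99.240.0 - 138.99.241.255) does not contain 138.99.244.130
  10.99.244.0/22 (10.99.244.0 - 10.99.247.255) does not contain 138.99.244.130
  138.99.248.0/21 (138.99.248.0 - 138.99.255.255) does not contain 138.99.244.130
  138.227.240.0/21 (138.227.240.0 - 138.227.247.255) does not contain 138.99.244.130
  138.103.192.0/18 (138.103.192.0 - 138.103.255.255) does not contain 138.99.244.130
Longest matching prefix is /15 -> next hop ISP-GW.

ISP-GW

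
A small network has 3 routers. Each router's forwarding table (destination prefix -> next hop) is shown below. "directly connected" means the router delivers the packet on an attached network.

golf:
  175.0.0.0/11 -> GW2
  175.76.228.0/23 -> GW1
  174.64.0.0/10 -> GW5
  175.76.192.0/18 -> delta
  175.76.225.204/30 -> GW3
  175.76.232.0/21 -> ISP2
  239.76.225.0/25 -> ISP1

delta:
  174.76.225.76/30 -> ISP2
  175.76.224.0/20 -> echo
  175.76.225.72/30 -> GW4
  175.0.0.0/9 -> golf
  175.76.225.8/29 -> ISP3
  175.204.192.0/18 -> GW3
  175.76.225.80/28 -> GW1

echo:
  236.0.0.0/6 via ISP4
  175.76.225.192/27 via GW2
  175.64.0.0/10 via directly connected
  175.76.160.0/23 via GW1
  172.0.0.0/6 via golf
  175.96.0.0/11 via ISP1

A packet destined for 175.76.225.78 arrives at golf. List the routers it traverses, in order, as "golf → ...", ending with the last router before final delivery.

golf → delta → echo

At golf: longest match for 175.76.225.78 is 175.76.192.0/18 -> delta
At delta: longest match for 175.76.225.78 is 175.76.224.0/20 -> echo
At echo: longest match for 175.76.225.78 is 175.64.0.0/10 -> directly connected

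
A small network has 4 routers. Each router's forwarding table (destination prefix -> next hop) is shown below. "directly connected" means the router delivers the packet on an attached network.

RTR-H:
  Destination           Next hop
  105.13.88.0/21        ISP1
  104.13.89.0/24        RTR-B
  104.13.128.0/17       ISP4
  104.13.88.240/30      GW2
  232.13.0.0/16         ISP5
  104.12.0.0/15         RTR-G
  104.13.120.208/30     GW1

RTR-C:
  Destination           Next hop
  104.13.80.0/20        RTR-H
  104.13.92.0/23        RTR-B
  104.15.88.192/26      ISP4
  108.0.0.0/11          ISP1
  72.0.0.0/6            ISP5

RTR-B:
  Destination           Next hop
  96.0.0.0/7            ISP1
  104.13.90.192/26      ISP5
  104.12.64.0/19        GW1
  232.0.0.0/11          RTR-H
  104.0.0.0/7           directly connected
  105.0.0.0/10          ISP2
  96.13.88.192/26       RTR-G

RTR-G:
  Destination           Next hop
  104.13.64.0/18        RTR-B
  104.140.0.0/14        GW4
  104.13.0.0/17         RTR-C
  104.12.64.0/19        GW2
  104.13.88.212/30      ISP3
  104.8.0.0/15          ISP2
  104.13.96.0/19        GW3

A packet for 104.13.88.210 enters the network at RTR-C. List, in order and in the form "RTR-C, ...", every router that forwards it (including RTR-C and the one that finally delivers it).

RTR-C, RTR-H, RTR-G, RTR-B

At RTR-C: longest match for 104.13.88.210 is 104.13.80.0/20 -> RTR-H
At RTR-H: longest match for 104.13.88.210 is 104.12.0.0/15 -> RTR-G
At RTR-G: longest match for 104.13.88.210 is 104.13.64.0/18 -> RTR-B
At RTR-B: longest match for 104.13.88.210 is 104.0.0.0/7 -> directly connected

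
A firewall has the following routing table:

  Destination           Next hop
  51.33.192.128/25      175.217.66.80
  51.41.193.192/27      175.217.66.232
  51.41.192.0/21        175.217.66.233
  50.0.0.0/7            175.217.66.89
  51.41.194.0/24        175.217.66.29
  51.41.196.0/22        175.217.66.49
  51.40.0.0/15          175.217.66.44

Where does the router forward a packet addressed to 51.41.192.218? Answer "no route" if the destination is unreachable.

175.217.66.233

Routes whose prefix contains 51.41.192.218:
  50.0.0.0/7 (50.0.0.0 - 51.255.255.255) -> 175.217.66.89
  51.40.0.0/15 (51.40.0.0 - 51.41.255.255) -> 175.217.66.44
  51.41.192.0/21 (51.41.192.0 - 51.41.199.255) -> 175.217.66.233
More-specific entries that do NOT match:
  51.41.193.192/27 (51.41.193.192 - 51.41.193.223) does not contain 51.41.192.218
  51.33.192.128/25 (51.33.192.128 - 51.33.192.255) does not contain 51.41.192.218
  51.41.194.0/24 (51.41.194.0 - 51.41.194.255) does not contain 51.41.192.218
  51.41.196.0/22 (51.41.196.0 - 51.41.199.255) does not contain 51.41.192.218
Longest matching prefix is /21 -> next hop 175.217.66.233.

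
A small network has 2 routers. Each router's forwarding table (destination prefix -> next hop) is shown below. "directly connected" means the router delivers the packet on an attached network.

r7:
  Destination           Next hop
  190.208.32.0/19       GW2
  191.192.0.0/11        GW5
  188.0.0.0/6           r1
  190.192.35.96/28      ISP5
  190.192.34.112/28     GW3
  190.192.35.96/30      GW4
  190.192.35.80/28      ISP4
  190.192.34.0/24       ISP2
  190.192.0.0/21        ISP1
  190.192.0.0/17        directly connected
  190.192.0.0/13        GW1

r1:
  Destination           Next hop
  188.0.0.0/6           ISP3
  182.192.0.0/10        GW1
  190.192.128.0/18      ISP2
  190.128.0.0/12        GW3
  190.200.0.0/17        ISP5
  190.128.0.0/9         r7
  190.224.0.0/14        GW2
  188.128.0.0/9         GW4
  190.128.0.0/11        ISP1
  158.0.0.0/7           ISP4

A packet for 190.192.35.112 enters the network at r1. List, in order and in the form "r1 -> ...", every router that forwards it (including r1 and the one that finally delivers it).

At r1: longest match for 190.192.35.112 is 190.128.0.0/9 -> r7
At r7: longest match for 190.192.35.112 is 190.192.0.0/17 -> directly connected

r1 -> r7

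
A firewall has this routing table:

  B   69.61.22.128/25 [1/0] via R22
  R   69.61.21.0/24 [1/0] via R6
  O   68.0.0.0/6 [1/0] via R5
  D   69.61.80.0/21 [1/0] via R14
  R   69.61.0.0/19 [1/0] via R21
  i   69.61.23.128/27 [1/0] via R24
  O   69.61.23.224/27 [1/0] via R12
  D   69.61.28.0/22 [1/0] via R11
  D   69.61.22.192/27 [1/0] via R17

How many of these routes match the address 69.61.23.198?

Prefixes containing 69.61.23.198:
  68.0.0.0/6 (68.0.0.0 - 71.255.255.255)
  69.61.0.0/19 (69.61.0.0 - 69.61.31.255)
Total matching entries: 2.

2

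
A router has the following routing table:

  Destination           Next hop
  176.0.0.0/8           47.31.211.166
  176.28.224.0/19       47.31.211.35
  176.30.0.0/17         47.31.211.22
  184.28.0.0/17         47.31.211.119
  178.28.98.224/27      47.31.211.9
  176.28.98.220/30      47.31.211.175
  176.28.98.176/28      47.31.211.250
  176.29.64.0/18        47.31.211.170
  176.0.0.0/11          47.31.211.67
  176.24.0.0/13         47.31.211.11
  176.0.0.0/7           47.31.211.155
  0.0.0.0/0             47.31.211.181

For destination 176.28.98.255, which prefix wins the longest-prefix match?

176.24.0.0/13

Entries matching 176.28.98.255:
  0.0.0.0/0 (default, matches everything)
  176.0.0.0/7 (176.0.0.0 - 177.255.255.255)
  176.0.0.0/8 (176.0.0.0 - 176.255.255.255)
  176.0.0.0/11 (176.0.0.0 - 176.31.255.255)
  176.24.0.0/13 (176.24.0.0 - 176.31.255.255)
Most specific is 176.24.0.0/13.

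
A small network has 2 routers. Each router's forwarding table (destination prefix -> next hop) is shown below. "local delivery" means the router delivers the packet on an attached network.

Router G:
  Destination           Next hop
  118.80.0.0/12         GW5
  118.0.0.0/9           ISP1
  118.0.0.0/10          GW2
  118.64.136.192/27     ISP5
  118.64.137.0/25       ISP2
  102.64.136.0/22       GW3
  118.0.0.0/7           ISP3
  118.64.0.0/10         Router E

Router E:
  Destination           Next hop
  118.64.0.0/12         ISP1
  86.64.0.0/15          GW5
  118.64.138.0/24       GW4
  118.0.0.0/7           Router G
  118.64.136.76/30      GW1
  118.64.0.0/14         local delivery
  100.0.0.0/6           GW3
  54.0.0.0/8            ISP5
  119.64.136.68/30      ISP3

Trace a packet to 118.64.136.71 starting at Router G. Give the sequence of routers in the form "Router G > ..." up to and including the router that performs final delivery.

At Router G: longest match for 118.64.136.71 is 118.64.0.0/10 -> Router E
At Router E: longest match for 118.64.136.71 is 118.64.0.0/14 -> local delivery

Router G > Router E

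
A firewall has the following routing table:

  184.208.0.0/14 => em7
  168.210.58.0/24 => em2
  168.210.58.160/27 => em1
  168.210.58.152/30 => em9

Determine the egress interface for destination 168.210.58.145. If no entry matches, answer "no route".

Routes whose prefix contains 168.210.58.145:
  168.210.58.0/24 (168.210.58.0 - 168.210.58.255) -> em2
More-specific entries that do NOT match:
  168.210.58.152/30 (168.210.58.152 - 168.210.58.155) does not contain 168.210.58.145
  168.210.58.160/27 (168.210.58.160 - 168.210.58.191) does not contain 168.210.58.145
Longest matching prefix is /24 -> interface em2.

em2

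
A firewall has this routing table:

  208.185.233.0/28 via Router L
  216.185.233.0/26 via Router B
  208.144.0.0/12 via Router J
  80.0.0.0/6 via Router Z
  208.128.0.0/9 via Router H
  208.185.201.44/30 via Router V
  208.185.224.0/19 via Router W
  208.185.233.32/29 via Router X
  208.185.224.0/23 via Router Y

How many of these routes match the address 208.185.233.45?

Prefixes containing 208.185.233.45:
  208.128.0.0/9 (208.128.0.0 - 208.255.255.255)
  208.185.224.0/19 (208.185.224.0 - 208.185.255.255)
Total matching entries: 2.

2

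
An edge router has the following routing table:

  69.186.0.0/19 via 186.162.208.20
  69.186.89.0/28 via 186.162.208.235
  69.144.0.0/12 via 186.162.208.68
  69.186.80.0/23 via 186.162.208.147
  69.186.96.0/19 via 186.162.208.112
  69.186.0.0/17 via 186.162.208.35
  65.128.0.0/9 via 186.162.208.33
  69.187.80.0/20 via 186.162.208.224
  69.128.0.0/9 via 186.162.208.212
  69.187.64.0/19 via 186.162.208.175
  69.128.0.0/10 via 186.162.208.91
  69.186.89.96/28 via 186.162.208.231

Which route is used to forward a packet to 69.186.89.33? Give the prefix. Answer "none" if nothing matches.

69.186.0.0/17

Entries matching 69.186.89.33:
  69.128.0.0/9 (69.128.0.0 - 69.255.255.255)
  69.128.0.0/10 (69.128.0.0 - 69.191.255.255)
  69.186.0.0/17 (69.186.0.0 - 69.186.127.255)
Most specific is 69.186.0.0/17.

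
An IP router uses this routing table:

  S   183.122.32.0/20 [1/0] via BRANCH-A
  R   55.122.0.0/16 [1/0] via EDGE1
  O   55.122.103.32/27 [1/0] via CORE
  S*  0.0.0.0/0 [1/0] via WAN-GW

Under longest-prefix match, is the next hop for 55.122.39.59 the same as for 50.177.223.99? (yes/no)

55.122.39.59: longest match 55.122.0.0/16 -> EDGE1
50.177.223.99: longest match 0.0.0.0/0 -> WAN-GW

no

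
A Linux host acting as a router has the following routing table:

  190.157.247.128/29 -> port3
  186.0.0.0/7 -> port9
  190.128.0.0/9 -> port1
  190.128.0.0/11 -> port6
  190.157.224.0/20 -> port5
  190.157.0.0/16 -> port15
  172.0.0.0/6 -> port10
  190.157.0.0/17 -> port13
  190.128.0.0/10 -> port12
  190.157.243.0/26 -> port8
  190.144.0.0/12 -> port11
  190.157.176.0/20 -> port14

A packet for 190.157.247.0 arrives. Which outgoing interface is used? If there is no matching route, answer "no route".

Routes whose prefix contains 190.157.247.0:
  190.128.0.0/9 (190.128.0.0 - 190.255.255.255) -> port1
  190.128.0.0/10 (190.128.0.0 - 190.191.255.255) -> port12
  190.128.0.0/11 (190.128.0.0 - 190.159.255.255) -> port6
  190.144.0.0/12 (190.144.0.0 - 190.159.255.255) -> port11
  190.157.0.0/16 (190.157.0.0 - 190.157.255.255) -> port15
More-specific entries that do NOT match:
  190.157.247.128/29 (190.157.247.128 - 190.157.247.135) does not contain 190.157.247.0
  190.157.243.0/26 (190.157.243.0 - 190.157.243.63) does not contain 190.157.247.0
  190.157.224.0/20 (190.157.224.0 - 190.157.239.255) does not contain 190.157.247.0
  190.157.176.0/20 (190.157.176.0 - 190.157.191.255) does not contain 190.157.247.0
  190.157.0.0/17 (190.157.0.0 - 190.157.127.255) does not contain 190.157.247.0
Longest matching prefix is /16 -> interface port15.

port15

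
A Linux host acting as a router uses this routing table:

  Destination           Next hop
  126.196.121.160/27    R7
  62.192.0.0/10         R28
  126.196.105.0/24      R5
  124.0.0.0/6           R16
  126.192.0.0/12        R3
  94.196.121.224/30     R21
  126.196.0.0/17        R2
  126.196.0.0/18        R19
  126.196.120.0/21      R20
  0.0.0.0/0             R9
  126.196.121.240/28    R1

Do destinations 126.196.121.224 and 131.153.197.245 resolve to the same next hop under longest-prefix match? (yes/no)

126.196.121.224: longest match 126.196.120.0/21 -> R20
131.153.197.245: longest match 0.0.0.0/0 -> R9

no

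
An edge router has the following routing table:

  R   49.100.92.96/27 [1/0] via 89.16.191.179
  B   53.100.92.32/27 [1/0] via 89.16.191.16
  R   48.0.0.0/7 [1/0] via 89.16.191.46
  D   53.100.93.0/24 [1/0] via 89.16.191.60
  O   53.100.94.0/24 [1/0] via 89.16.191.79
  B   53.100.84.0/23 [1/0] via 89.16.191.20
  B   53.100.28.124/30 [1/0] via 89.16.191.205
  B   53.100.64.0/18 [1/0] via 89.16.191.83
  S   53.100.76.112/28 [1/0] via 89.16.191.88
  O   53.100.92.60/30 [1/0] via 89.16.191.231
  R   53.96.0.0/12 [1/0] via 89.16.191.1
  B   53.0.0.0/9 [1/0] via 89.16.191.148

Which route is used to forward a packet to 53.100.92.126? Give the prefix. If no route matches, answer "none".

53.100.64.0/18

Entries matching 53.100.92.126:
  53.0.0.0/9 (53.0.0.0 - 53.127.255.255)
  53.96.0.0/12 (53.96.0.0 - 53.111.255.255)
  53.100.64.0/18 (53.100.64.0 - 53.100.127.255)
Most specific is 53.100.64.0/18.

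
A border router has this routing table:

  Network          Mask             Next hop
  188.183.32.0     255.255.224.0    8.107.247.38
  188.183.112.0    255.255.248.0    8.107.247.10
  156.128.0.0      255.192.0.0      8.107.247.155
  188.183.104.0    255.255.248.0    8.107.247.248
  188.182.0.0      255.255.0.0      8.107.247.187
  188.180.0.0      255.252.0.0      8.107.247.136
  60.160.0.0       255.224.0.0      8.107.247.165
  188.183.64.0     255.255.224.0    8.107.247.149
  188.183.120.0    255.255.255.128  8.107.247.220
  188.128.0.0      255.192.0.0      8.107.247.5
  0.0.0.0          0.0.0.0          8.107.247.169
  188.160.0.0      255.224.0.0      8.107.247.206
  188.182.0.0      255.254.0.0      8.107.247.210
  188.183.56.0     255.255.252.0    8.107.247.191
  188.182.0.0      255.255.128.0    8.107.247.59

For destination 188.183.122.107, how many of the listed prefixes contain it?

5

Prefixes containing 188.183.122.107:
  0.0.0.0/0 (default, matches everything)
  188.128.0.0/10 (188.128.0.0 - 188.191.255.255)
  188.160.0.0/11 (188.160.0.0 - 188.191.255.255)
  188.180.0.0/14 (188.180.0.0 - 188.183.255.255)
  188.182.0.0/15 (188.182.0.0 - 188.183.255.255)
Total matching entries: 5.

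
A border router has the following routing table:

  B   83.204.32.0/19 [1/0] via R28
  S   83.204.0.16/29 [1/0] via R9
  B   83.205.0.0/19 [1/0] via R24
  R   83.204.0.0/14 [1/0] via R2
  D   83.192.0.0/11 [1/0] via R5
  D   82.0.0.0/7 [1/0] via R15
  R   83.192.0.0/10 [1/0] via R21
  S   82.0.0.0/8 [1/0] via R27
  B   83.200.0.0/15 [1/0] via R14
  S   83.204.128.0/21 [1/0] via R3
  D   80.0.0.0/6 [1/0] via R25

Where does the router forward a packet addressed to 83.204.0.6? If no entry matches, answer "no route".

R2

Routes whose prefix contains 83.204.0.6:
  80.0.0.0/6 (80.0.0.0 - 83.255.255.255) -> R25
  82.0.0.0/7 (82.0.0.0 - 83.255.255.255) -> R15
  83.192.0.0/10 (83.192.0.0 - 83.255.255.255) -> R21
  83.192.0.0/11 (83.192.0.0 - 83.223.255.255) -> R5
  83.204.0.0/14 (83.204.0.0 - 83.207.255.255) -> R2
More-specific entries that do NOT match:
  83.204.0.16/29 (83.204.0.16 - 83.204.0.23) does not contain 83.204.0.6
  83.204.128.0/21 (83.204.128.0 - 83.204.135.255) does not contain 83.204.0.6
  83.204.32.0/19 (83.204.32.0 - 83.204.63.255) does not contain 83.204.0.6
  83.205.0.0/19 (83.205.0.0 - 83.205.31.255) does not contain 83.204.0.6
  83.200.0.0/15 (83.200.0.0 - 83.201.255.255) does not contain 83.204.0.6
Longest matching prefix is /14 -> next hop R2.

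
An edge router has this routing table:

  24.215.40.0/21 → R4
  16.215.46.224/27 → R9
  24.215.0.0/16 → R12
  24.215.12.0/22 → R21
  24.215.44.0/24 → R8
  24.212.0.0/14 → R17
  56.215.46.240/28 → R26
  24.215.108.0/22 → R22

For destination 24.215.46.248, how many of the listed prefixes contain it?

Prefixes containing 24.215.46.248:
  24.212.0.0/14 (24.212.0.0 - 24.215.255.255)
  24.215.0.0/16 (24.215.0.0 - 24.215.255.255)
  24.215.40.0/21 (24.215.40.0 - 24.215.47.255)
Total matching entries: 3.

3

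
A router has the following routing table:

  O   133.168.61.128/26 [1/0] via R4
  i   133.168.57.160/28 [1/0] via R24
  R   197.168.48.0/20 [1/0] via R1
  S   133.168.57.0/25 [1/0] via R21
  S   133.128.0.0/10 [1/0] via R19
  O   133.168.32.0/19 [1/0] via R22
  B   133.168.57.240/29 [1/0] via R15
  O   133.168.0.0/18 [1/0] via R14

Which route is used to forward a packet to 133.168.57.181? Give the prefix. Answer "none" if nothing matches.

Entries matching 133.168.57.181:
  133.128.0.0/10 (133.128.0.0 - 133.191.255.255)
  133.168.0.0/18 (133.168.0.0 - 133.168.63.255)
  133.168.32.0/19 (133.168.32.0 - 133.168.63.255)
Most specific is 133.168.32.0/19.

133.168.32.0/19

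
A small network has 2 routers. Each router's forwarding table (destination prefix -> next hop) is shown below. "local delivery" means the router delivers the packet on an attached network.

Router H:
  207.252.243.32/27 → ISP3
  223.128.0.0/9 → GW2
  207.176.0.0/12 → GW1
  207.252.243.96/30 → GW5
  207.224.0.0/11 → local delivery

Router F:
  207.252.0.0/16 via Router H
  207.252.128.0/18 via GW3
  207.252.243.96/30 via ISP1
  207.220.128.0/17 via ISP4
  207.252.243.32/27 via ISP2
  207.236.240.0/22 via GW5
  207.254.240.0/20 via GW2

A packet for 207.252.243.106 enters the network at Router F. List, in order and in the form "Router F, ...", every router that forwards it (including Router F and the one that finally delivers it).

At Router F: longest match for 207.252.243.106 is 207.252.0.0/16 -> Router H
At Router H: longest match for 207.252.243.106 is 207.224.0.0/11 -> local delivery

Router F, Router H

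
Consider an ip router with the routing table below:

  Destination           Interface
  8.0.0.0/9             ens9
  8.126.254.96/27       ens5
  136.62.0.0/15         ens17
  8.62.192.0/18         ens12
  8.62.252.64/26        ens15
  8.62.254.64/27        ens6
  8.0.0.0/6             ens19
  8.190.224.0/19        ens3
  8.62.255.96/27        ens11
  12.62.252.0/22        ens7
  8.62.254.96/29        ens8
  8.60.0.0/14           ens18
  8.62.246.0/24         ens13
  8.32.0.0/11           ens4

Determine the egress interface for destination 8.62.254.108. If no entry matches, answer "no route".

ens12

Routes whose prefix contains 8.62.254.108:
  8.0.0.0/6 (8.0.0.0 - 11.255.255.255) -> ens19
  8.0.0.0/9 (8.0.0.0 - 8.127.255.255) -> ens9
  8.32.0.0/11 (8.32.0.0 - 8.63.255.255) -> ens4
  8.60.0.0/14 (8.60.0.0 - 8.63.255.255) -> ens18
  8.62.192.0/18 (8.62.192.0 - 8.62.255.255) -> ens12
More-specific entries that do NOT match:
  8.62.254.96/29 (8.62.254.96 - 8.62.254.103) does not contain 8.62.254.108
  8.126.254.96/27 (8.126.254.96 - 8.126.254.127) does not contain 8.62.254.108
  8.62.254.64/27 (8.62.254.64 - 8.62.254.95) does not contain 8.62.254.108
  8.62.255.96/27 (8.62.255.96 - 8.62.255.127) does not contain 8.62.254.108
  8.62.252.64/26 (8.62.252.64 - 8.62.252.127) does not contain 8.62.254.108
  8.62.246.0/24 (8.62.246.0 - 8.62.246.255) does not contain 8.62.254.108
  12.62.252.0/22 (12.62.252.0 - 12.62.255.255) does not contain 8.62.254.108
  8.190.224.0/19 (8.190.224.0 - 8.190.255.255) does not contain 8.62.254.108
Longest matching prefix is /18 -> interface ens12.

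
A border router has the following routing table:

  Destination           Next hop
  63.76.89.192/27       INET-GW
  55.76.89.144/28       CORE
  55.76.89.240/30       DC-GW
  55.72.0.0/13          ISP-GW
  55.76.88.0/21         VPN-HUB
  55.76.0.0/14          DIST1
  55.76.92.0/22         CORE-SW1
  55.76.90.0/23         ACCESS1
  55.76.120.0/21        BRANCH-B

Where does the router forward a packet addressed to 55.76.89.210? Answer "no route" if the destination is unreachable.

Routes whose prefix contains 55.76.89.210:
  55.72.0.0/13 (55.72.0.0 - 55.79.255.255) -> ISP-GW
  55.76.0.0/14 (55.76.0.0 - 55.79.255.255) -> DIST1
  55.76.88.0/21 (55.76.88.0 - 55.76.95.255) -> VPN-HUB
More-specific entries that do NOT match:
  55.76.89.240/30 (55.76.89.240 - 55.76.89.243) does not contain 55.76.89.210
  55.76.89.144/28 (55.76.89.144 - 55.76.89.159) does not contain 55.76.89.210
  63.76.89.192/27 (63.76.89.192 - 63.76.89.223) does not contain 55.76.89.210
  55.76.90.0/23 (55.76.90.0 - 55.76.91.255) does not contain 55.76.89.210
  55.76.92.0/22 (55.76.92.0 - 55.76.95.255) does not contain 55.76.89.210
Longest matching prefix is /21 -> next hop VPN-HUB.

VPN-HUB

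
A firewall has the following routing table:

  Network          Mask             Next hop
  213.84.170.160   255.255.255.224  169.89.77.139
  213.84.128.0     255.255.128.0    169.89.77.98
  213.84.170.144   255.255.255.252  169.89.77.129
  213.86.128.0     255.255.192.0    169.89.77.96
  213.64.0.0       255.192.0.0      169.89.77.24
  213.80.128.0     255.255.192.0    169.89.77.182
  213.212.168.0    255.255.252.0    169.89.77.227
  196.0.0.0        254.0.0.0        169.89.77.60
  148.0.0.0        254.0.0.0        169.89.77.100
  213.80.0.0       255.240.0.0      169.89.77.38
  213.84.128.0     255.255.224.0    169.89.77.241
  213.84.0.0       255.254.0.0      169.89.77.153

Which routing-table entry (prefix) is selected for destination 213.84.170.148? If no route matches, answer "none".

213.84.128.0/17

Entries matching 213.84.170.148:
  213.64.0.0/10 (213.64.0.0 - 213.127.255.255)
  213.80.0.0/12 (213.80.0.0 - 213.95.255.255)
  213.84.0.0/15 (213.84.0.0 - 213.85.255.255)
  213.84.128.0/17 (213.84.128.0 - 213.84.255.255)
Most specific is 213.84.128.0/17.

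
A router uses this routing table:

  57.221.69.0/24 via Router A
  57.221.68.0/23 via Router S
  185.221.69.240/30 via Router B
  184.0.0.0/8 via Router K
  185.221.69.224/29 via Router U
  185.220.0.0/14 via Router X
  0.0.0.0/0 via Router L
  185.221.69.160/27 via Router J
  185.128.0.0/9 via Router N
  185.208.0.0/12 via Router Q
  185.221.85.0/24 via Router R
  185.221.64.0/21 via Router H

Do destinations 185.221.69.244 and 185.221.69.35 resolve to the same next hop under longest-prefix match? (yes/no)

185.221.69.244: longest match 185.221.64.0/21 -> Router H
185.221.69.35: longest match 185.221.64.0/21 -> Router H

yes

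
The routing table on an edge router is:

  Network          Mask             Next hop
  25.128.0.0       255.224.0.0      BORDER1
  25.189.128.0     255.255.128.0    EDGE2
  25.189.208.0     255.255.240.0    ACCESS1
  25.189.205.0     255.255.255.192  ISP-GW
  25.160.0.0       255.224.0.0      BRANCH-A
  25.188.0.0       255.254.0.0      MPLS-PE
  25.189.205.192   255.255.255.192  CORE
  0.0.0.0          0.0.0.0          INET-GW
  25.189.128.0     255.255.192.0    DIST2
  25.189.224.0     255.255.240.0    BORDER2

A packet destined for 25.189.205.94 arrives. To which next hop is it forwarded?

Routes whose prefix contains 25.189.205.94:
  0.0.0.0/0 (default, matches everything) -> INET-GW
  25.160.0.0/11 (25.160.0.0 - 25.191.255.255) -> BRANCH-A
  25.188.0.0/15 (25.188.0.0 - 25.189.255.255) -> MPLS-PE
  25.189.128.0/17 (25.189.128.0 - 25.189.255.255) -> EDGE2
More-specific entries that do NOT match:
  25.189.205.0/26 (25.189.205.0 - 25.189.205.63) does not contain 25.189.205.94
  25.189.205.192/26 (25.189.205.192 - 25.189.205.255) does not contain 25.189.205.94
  25.189.208.0/20 (25.189.208.0 - 25.189.223.255) does not contain 25.189.205.94
  25.189.224.0/20 (25.189.224.0 - 25.189.239.255) does not contain 25.189.205.94
  25.189.128.0/18 (25.189.128.0 - 25.189.191.255) does not contain 25.189.205.94
Longest matching prefix is /17 -> next hop EDGE2.

EDGE2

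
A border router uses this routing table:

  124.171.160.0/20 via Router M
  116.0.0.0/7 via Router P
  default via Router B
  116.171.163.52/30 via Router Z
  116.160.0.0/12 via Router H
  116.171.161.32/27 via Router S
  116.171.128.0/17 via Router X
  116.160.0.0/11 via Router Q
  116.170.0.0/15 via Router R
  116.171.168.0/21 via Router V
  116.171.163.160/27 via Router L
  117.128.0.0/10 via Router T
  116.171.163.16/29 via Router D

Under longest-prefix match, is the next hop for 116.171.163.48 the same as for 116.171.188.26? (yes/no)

116.171.163.48: longest match 116.171.128.0/17 -> Router X
116.171.188.26: longest match 116.171.128.0/17 -> Router X

yes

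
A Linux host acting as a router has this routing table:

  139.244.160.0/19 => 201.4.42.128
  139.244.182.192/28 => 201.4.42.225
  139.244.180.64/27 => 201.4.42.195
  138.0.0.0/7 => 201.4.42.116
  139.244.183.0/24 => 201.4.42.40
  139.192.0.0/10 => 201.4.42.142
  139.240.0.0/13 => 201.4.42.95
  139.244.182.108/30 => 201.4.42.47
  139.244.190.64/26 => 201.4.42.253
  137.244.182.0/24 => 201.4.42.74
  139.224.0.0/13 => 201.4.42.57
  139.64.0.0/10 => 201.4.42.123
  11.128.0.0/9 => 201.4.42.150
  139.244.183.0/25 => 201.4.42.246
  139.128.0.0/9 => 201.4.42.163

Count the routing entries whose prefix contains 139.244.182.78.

Prefixes containing 139.244.182.78:
  138.0.0.0/7 (138.0.0.0 - 139.255.255.255)
  139.128.0.0/9 (139.128.0.0 - 139.255.255.255)
  139.192.0.0/10 (139.192.0.0 - 139.255.255.255)
  139.240.0.0/13 (139.240.0.0 - 139.247.255.255)
  139.244.160.0/19 (139.244.160.0 - 139.244.191.255)
Total matching entries: 5.

5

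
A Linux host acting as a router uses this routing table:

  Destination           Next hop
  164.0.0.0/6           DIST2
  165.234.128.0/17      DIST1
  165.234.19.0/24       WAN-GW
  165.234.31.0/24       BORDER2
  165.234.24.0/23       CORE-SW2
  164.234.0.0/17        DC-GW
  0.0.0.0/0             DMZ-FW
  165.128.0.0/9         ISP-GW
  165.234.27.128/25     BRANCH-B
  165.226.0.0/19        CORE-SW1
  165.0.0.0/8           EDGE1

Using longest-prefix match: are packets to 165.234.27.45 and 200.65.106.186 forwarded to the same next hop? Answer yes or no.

165.234.27.45: longest match 165.128.0.0/9 -> ISP-GW
200.65.106.186: longest match 0.0.0.0/0 -> DMZ-FW

no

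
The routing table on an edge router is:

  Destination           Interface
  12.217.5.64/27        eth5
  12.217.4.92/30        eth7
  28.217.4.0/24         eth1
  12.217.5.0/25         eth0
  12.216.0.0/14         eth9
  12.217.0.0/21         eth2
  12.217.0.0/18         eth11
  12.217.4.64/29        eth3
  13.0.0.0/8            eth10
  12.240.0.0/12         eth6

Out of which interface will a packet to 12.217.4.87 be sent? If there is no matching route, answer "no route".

Routes whose prefix contains 12.217.4.87:
  12.216.0.0/14 (12.216.0.0 - 12.219.255.255) -> eth9
  12.217.0.0/18 (12.217.0.0 - 12.217.63.255) -> eth11
  12.217.0.0/21 (12.217.0.0 - 12.217.7.255) -> eth2
More-specific entries that do NOT match:
  12.217.4.92/30 (12.217.4.92 - 12.217.4.95) does not contain 12.217.4.87
  12.217.4.64/29 (12.217.4.64 - 12.217.4.71) does not contain 12.217.4.87
  12.217.5.64/27 (12.217.5.64 - 12.217.5.95) does not contain 12.217.4.87
  12.217.5.0/25 (12.217.5.0 - 12.217.5.127) does not contain 12.217.4.87
  28.217.4.0/24 (28.217.4.0 - 28.217.4.255) does not contain 12.217.4.87
Longest matching prefix is /21 -> interface eth2.

eth2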